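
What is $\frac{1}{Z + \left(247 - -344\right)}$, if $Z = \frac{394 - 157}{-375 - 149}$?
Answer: $\frac{524}{309447} \approx 0.0016933$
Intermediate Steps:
$Z = - \frac{237}{524}$ ($Z = \frac{237}{-524} = 237 \left(- \frac{1}{524}\right) = - \frac{237}{524} \approx -0.45229$)
$\frac{1}{Z + \left(247 - -344\right)} = \frac{1}{- \frac{237}{524} + \left(247 - -344\right)} = \frac{1}{- \frac{237}{524} + \left(247 + 344\right)} = \frac{1}{- \frac{237}{524} + 591} = \frac{1}{\frac{309447}{524}} = \frac{524}{309447}$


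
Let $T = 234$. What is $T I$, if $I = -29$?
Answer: $-6786$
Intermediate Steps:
$T I = 234 \left(-29\right) = -6786$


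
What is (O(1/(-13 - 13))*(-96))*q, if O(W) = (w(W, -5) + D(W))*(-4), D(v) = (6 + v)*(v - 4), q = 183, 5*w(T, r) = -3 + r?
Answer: -1524603744/845 ≈ -1.8043e+6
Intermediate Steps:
w(T, r) = -⅗ + r/5 (w(T, r) = (-3 + r)/5 = -⅗ + r/5)
D(v) = (-4 + v)*(6 + v) (D(v) = (6 + v)*(-4 + v) = (-4 + v)*(6 + v))
O(W) = 512/5 - 8*W - 4*W² (O(W) = ((-⅗ + (⅕)*(-5)) + (-24 + W² + 2*W))*(-4) = ((-⅗ - 1) + (-24 + W² + 2*W))*(-4) = (-8/5 + (-24 + W² + 2*W))*(-4) = (-128/5 + W² + 2*W)*(-4) = 512/5 - 8*W - 4*W²)
(O(1/(-13 - 13))*(-96))*q = ((512/5 - 8/(-13 - 13) - 4/(-13 - 13)²)*(-96))*183 = ((512/5 - 8/(-26) - 4*(1/(-26))²)*(-96))*183 = ((512/5 - 8*(-1/26) - 4*(-1/26)²)*(-96))*183 = ((512/5 + 4/13 - 4*1/676)*(-96))*183 = ((512/5 + 4/13 - 1/169)*(-96))*183 = ((86783/845)*(-96))*183 = -8331168/845*183 = -1524603744/845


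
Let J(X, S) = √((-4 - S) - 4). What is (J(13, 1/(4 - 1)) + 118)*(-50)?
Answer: -5900 - 250*I*√3/3 ≈ -5900.0 - 144.34*I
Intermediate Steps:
J(X, S) = √(-8 - S)
(J(13, 1/(4 - 1)) + 118)*(-50) = (√(-8 - 1/(4 - 1)) + 118)*(-50) = (√(-8 - 1/3) + 118)*(-50) = (√(-8 - 1*⅓) + 118)*(-50) = (√(-8 - ⅓) + 118)*(-50) = (√(-25/3) + 118)*(-50) = (5*I*√3/3 + 118)*(-50) = (118 + 5*I*√3/3)*(-50) = -5900 - 250*I*√3/3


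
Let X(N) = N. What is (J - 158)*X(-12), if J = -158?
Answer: 3792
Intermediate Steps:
(J - 158)*X(-12) = (-158 - 158)*(-12) = -316*(-12) = 3792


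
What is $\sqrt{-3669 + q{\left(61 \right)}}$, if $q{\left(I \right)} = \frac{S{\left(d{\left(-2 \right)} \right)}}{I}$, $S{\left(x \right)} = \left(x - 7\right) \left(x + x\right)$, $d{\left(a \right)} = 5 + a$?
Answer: $\frac{i \sqrt{13653813}}{61} \approx 60.576 i$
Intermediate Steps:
$S{\left(x \right)} = 2 x \left(-7 + x\right)$ ($S{\left(x \right)} = \left(-7 + x\right) 2 x = 2 x \left(-7 + x\right)$)
$q{\left(I \right)} = - \frac{24}{I}$ ($q{\left(I \right)} = \frac{2 \left(5 - 2\right) \left(-7 + \left(5 - 2\right)\right)}{I} = \frac{2 \cdot 3 \left(-7 + 3\right)}{I} = \frac{2 \cdot 3 \left(-4\right)}{I} = - \frac{24}{I}$)
$\sqrt{-3669 + q{\left(61 \right)}} = \sqrt{-3669 - \frac{24}{61}} = \sqrt{- \frac{223833}{61}} = \frac{i \sqrt{13653813}}{61}$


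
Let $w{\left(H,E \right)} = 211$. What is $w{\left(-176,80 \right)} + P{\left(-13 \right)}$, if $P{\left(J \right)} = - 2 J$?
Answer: $237$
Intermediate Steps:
$w{\left(-176,80 \right)} + P{\left(-13 \right)} = 211 - -26 = 211 + 26 = 237$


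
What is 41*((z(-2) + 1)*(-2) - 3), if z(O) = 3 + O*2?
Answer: -123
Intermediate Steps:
z(O) = 3 + 2*O
41*((z(-2) + 1)*(-2) - 3) = 41*(((3 + 2*(-2)) + 1)*(-2) - 3) = 41*(((3 - 4) + 1)*(-2) - 3) = 41*((-1 + 1)*(-2) - 3) = 41*(0*(-2) - 3) = 41*(0 - 3) = 41*(-3) = -123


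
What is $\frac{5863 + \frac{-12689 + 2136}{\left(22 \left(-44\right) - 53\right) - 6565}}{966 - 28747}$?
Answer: $- \frac{44487271}{210746666} \approx -0.21109$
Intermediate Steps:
$\frac{5863 + \frac{-12689 + 2136}{\left(22 \left(-44\right) - 53\right) - 6565}}{966 - 28747} = \frac{5863 - \frac{10553}{\left(-968 - 53\right) - 6565}}{-27781} = \left(5863 - \frac{10553}{-1021 - 6565}\right) \left(- \frac{1}{27781}\right) = \left(5863 - \frac{10553}{-7586}\right) \left(- \frac{1}{27781}\right) = \left(5863 - - \frac{10553}{7586}\right) \left(- \frac{1}{27781}\right) = \left(5863 + \frac{10553}{7586}\right) \left(- \frac{1}{27781}\right) = \frac{44487271}{7586} \left(- \frac{1}{27781}\right) = - \frac{44487271}{210746666}$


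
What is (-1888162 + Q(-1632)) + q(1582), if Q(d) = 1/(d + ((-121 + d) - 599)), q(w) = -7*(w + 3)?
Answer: -7566639889/3984 ≈ -1.8993e+6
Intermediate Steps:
q(w) = -21 - 7*w (q(w) = -7*(3 + w) = -21 - 7*w)
Q(d) = 1/(-720 + 2*d) (Q(d) = 1/(d + (-720 + d)) = 1/(-720 + 2*d))
(-1888162 + Q(-1632)) + q(1582) = (-1888162 + 1/(2*(-360 - 1632))) + (-21 - 7*1582) = (-1888162 + (½)/(-1992)) + (-21 - 11074) = (-1888162 + (½)*(-1/1992)) - 11095 = (-1888162 - 1/3984) - 11095 = -7522437409/3984 - 11095 = -7566639889/3984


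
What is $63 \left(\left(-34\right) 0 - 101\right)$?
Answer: $-6363$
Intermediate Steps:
$63 \left(\left(-34\right) 0 - 101\right) = 63 \left(0 - 101\right) = 63 \left(-101\right) = -6363$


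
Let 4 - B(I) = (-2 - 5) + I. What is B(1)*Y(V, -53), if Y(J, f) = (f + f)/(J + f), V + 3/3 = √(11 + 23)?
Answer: 28620/1441 + 530*√34/1441 ≈ 22.006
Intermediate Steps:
V = -1 + √34 (V = -1 + √(11 + 23) = -1 + √34 ≈ 4.8309)
B(I) = 11 - I (B(I) = 4 - ((-2 - 5) + I) = 4 - (-7 + I) = 4 + (7 - I) = 11 - I)
Y(J, f) = 2*f/(J + f) (Y(J, f) = (2*f)/(J + f) = 2*f/(J + f))
B(1)*Y(V, -53) = (11 - 1*1)*(2*(-53)/((-1 + √34) - 53)) = (11 - 1)*(2*(-53)/(-54 + √34)) = 10*(-106/(-54 + √34)) = -1060/(-54 + √34)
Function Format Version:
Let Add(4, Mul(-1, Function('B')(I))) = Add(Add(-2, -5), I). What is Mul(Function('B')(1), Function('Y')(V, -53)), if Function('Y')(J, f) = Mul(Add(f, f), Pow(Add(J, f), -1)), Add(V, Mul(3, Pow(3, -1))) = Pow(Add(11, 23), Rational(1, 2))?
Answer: Add(Rational(28620, 1441), Mul(Rational(530, 1441), Pow(34, Rational(1, 2)))) ≈ 22.006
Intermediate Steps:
V = Add(-1, Pow(34, Rational(1, 2))) (V = Add(-1, Pow(Add(11, 23), Rational(1, 2))) = Add(-1, Pow(34, Rational(1, 2))) ≈ 4.8309)
Function('B')(I) = Add(11, Mul(-1, I)) (Function('B')(I) = Add(4, Mul(-1, Add(Add(-2, -5), I))) = Add(4, Mul(-1, Add(-7, I))) = Add(4, Add(7, Mul(-1, I))) = Add(11, Mul(-1, I)))
Function('Y')(J, f) = Mul(2, f, Pow(Add(J, f), -1)) (Function('Y')(J, f) = Mul(Mul(2, f), Pow(Add(J, f), -1)) = Mul(2, f, Pow(Add(J, f), -1)))
Mul(Function('B')(1), Function('Y')(V, -53)) = Mul(Add(11, Mul(-1, 1)), Mul(2, -53, Pow(Add(Add(-1, Pow(34, Rational(1, 2))), -53), -1))) = Mul(Add(11, -1), Mul(2, -53, Pow(Add(-54, Pow(34, Rational(1, 2))), -1))) = Mul(10, Mul(-106, Pow(Add(-54, Pow(34, Rational(1, 2))), -1))) = Mul(-1060, Pow(Add(-54, Pow(34, Rational(1, 2))), -1))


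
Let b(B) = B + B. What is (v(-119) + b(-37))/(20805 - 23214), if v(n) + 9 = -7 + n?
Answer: 19/219 ≈ 0.086758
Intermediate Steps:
v(n) = -16 + n (v(n) = -9 + (-7 + n) = -16 + n)
b(B) = 2*B
(v(-119) + b(-37))/(20805 - 23214) = ((-16 - 119) + 2*(-37))/(20805 - 23214) = (-135 - 74)/(-2409) = -209*(-1/2409) = 19/219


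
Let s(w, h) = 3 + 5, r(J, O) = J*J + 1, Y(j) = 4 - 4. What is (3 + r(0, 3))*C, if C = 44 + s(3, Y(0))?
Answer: 208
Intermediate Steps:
Y(j) = 0
r(J, O) = 1 + J² (r(J, O) = J² + 1 = 1 + J²)
s(w, h) = 8
C = 52 (C = 44 + 8 = 52)
(3 + r(0, 3))*C = (3 + (1 + 0²))*52 = (3 + (1 + 0))*52 = (3 + 1)*52 = 4*52 = 208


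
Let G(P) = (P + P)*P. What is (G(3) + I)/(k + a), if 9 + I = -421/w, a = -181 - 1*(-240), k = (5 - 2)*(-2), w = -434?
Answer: 4327/23002 ≈ 0.18811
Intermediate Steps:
G(P) = 2*P² (G(P) = (2*P)*P = 2*P²)
k = -6 (k = 3*(-2) = -6)
a = 59 (a = -181 + 240 = 59)
I = -3485/434 (I = -9 - 421/(-434) = -9 - 421*(-1/434) = -9 + 421/434 = -3485/434 ≈ -8.0300)
(G(3) + I)/(k + a) = (2*3² - 3485/434)/(-6 + 59) = (2*9 - 3485/434)/53 = (18 - 3485/434)*(1/53) = (4327/434)*(1/53) = 4327/23002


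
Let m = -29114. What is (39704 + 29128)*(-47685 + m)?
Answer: -5286228768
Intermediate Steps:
(39704 + 29128)*(-47685 + m) = (39704 + 29128)*(-47685 - 29114) = 68832*(-76799) = -5286228768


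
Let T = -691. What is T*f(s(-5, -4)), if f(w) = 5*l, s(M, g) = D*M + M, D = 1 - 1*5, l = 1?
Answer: -3455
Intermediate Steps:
D = -4 (D = 1 - 5 = -4)
s(M, g) = -3*M (s(M, g) = -4*M + M = -3*M)
f(w) = 5 (f(w) = 5*1 = 5)
T*f(s(-5, -4)) = -691*5 = -3455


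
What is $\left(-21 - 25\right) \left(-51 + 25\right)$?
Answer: $1196$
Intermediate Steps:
$\left(-21 - 25\right) \left(-51 + 25\right) = \left(-21 - 25\right) \left(-26\right) = \left(-46\right) \left(-26\right) = 1196$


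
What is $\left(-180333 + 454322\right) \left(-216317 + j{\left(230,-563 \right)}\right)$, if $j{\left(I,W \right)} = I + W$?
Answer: $-59359716850$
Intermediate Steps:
$\left(-180333 + 454322\right) \left(-216317 + j{\left(230,-563 \right)}\right) = \left(-180333 + 454322\right) \left(-216317 + \left(230 - 563\right)\right) = 273989 \left(-216317 - 333\right) = 273989 \left(-216650\right) = -59359716850$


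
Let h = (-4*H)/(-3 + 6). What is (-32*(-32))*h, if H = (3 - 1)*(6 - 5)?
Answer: -8192/3 ≈ -2730.7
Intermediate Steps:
H = 2 (H = 2*1 = 2)
h = -8/3 (h = (-4*2)/(-3 + 6) = -8/3 ≈ -2.6667)
(-32*(-32))*h = -32*(-32)*(-8/3) = 1024*(-8/3) = -8192/3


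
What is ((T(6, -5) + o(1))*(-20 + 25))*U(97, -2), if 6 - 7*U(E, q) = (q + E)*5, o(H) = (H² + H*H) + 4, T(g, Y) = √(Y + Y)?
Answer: -2010 - 335*I*√10 ≈ -2010.0 - 1059.4*I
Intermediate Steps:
T(g, Y) = √2*√Y (T(g, Y) = √(2*Y) = √2*√Y)
o(H) = 4 + 2*H² (o(H) = (H² + H²) + 4 = 2*H² + 4 = 4 + 2*H²)
U(E, q) = 6/7 - 5*E/7 - 5*q/7 (U(E, q) = 6/7 - (q + E)*5/7 = 6/7 - (E + q)*5/7 = 6/7 - (5*E + 5*q)/7 = 6/7 + (-5*E/7 - 5*q/7) = 6/7 - 5*E/7 - 5*q/7)
((T(6, -5) + o(1))*(-20 + 25))*U(97, -2) = ((√2*√(-5) + (4 + 2*1²))*(-20 + 25))*(6/7 - 5/7*97 - 5/7*(-2)) = ((√2*(I*√5) + (4 + 2*1))*5)*(6/7 - 485/7 + 10/7) = ((I*√10 + (4 + 2))*5)*(-67) = ((I*√10 + 6)*5)*(-67) = ((6 + I*√10)*5)*(-67) = (30 + 5*I*√10)*(-67) = -2010 - 335*I*√10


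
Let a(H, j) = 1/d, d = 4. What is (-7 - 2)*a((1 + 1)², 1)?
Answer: -9/4 ≈ -2.2500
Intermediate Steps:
a(H, j) = ¼ (a(H, j) = 1/4 = ¼)
(-7 - 2)*a((1 + 1)², 1) = (-7 - 2)*(¼) = -9*¼ = -9/4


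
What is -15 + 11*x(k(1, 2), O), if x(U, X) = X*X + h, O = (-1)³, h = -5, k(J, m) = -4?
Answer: -59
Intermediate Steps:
O = -1
x(U, X) = -5 + X² (x(U, X) = X*X - 5 = X² - 5 = -5 + X²)
-15 + 11*x(k(1, 2), O) = -15 + 11*(-5 + (-1)²) = -15 + 11*(-5 + 1) = -15 + 11*(-4) = -15 - 44 = -59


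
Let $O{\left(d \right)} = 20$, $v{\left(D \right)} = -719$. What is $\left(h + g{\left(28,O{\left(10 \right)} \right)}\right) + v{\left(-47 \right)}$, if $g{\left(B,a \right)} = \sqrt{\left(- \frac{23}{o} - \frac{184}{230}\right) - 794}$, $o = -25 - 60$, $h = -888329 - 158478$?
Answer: $-1047526 + \frac{i \sqrt{229619}}{17} \approx -1.0475 \cdot 10^{6} + 28.187 i$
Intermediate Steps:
$h = -1046807$ ($h = -888329 - 158478 = -1046807$)
$o = -85$ ($o = -25 - 60 = -85$)
$g{\left(B,a \right)} = \frac{i \sqrt{229619}}{17}$ ($g{\left(B,a \right)} = \sqrt{\left(- \frac{23}{-85} - \frac{184}{230}\right) - 794} = \sqrt{\left(\left(-23\right) \left(- \frac{1}{85}\right) - \frac{4}{5}\right) - 794} = \sqrt{\left(\frac{23}{85} - \frac{4}{5}\right) - 794} = \sqrt{- \frac{9}{17} - 794} = \sqrt{- \frac{13507}{17}} = \frac{i \sqrt{229619}}{17}$)
$\left(h + g{\left(28,O{\left(10 \right)} \right)}\right) + v{\left(-47 \right)} = \left(-1046807 + \frac{i \sqrt{229619}}{17}\right) - 719 = -1047526 + \frac{i \sqrt{229619}}{17}$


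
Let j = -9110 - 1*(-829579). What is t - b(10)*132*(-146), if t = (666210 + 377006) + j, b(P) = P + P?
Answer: 2249125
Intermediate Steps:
b(P) = 2*P
j = 820469 (j = -9110 + 829579 = 820469)
t = 1863685 (t = (666210 + 377006) + 820469 = 1043216 + 820469 = 1863685)
t - b(10)*132*(-146) = 1863685 - (2*10)*132*(-146) = 1863685 - 20*132*(-146) = 1863685 - 2640*(-146) = 1863685 - 1*(-385440) = 1863685 + 385440 = 2249125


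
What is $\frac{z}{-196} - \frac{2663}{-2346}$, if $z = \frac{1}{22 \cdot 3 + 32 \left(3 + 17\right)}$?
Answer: $\frac{184246471}{162315048} \approx 1.1351$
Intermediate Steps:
$z = \frac{1}{706}$ ($z = \frac{1}{66 + 32 \cdot 20} = \frac{1}{66 + 640} = \frac{1}{706} \approx 0.0014164$)
$\frac{z}{-196} - \frac{2663}{-2346} = \frac{1}{706 \left(-196\right)} - \frac{2663}{-2346} = \frac{1}{706} \left(- \frac{1}{196}\right) - - \frac{2663}{2346} = - \frac{1}{138376} + \frac{2663}{2346} = \frac{184246471}{162315048}$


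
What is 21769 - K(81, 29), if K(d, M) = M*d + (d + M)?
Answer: 19310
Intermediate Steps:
K(d, M) = M + d + M*d (K(d, M) = M*d + (M + d) = M + d + M*d)
21769 - K(81, 29) = 21769 - (29 + 81 + 29*81) = 21769 - (29 + 81 + 2349) = 21769 - 1*2459 = 21769 - 2459 = 19310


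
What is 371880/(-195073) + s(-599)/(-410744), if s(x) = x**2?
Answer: -222739866193/80125064312 ≈ -2.7799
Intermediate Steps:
371880/(-195073) + s(-599)/(-410744) = 371880/(-195073) + (-599)**2/(-410744) = 371880*(-1/195073) + 358801*(-1/410744) = -371880/195073 - 358801/410744 = -222739866193/80125064312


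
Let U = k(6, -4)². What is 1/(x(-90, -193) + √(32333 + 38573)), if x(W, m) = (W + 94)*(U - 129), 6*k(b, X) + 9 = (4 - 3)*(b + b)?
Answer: -515/194319 - 11*√586/194319 ≈ -0.0040206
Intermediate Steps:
k(b, X) = -3/2 + b/3 (k(b, X) = -3/2 + ((4 - 3)*(b + b))/6 = -3/2 + (1*(2*b))/6 = -3/2 + (2*b)/6 = -3/2 + b/3)
U = ¼ (U = (-3/2 + (⅓)*6)² = (-3/2 + 2)² = (½)² = ¼ ≈ 0.25000)
x(W, m) = -24205/2 - 515*W/4 (x(W, m) = (W + 94)*(¼ - 129) = (94 + W)*(-515/4) = -24205/2 - 515*W/4)
1/(x(-90, -193) + √(32333 + 38573)) = 1/((-24205/2 - 515/4*(-90)) + √(32333 + 38573)) = 1/((-24205/2 + 23175/2) + √70906) = 1/(-515 + 11*√586)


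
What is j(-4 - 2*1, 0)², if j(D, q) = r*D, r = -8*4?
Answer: 36864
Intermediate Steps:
r = -32
j(D, q) = -32*D
j(-4 - 2*1, 0)² = (-32*(-4 - 2*1))² = (-32*(-4 - 2))² = (-32*(-6))² = 192² = 36864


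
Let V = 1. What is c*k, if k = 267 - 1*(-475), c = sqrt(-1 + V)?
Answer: 0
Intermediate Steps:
c = 0 (c = sqrt(-1 + 1) = sqrt(0) = 0)
k = 742 (k = 267 + 475 = 742)
c*k = 0*742 = 0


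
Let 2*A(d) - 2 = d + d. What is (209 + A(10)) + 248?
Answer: 468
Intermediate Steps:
A(d) = 1 + d (A(d) = 1 + (d + d)/2 = 1 + (2*d)/2 = 1 + d)
(209 + A(10)) + 248 = (209 + (1 + 10)) + 248 = (209 + 11) + 248 = 220 + 248 = 468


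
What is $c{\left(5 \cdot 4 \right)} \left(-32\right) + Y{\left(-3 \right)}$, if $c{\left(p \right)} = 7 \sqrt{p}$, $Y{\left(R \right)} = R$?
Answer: $-3 - 448 \sqrt{5} \approx -1004.8$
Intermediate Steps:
$c{\left(5 \cdot 4 \right)} \left(-32\right) + Y{\left(-3 \right)} = 7 \sqrt{5 \cdot 4} \left(-32\right) - 3 = 7 \sqrt{20} \left(-32\right) - 3 = 7 \cdot 2 \sqrt{5} \left(-32\right) - 3 = 14 \sqrt{5} \left(-32\right) - 3 = - 448 \sqrt{5} - 3 = -3 - 448 \sqrt{5}$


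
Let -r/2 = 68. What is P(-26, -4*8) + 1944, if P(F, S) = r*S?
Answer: 6296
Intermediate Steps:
r = -136 (r = -2*68 = -136)
P(F, S) = -136*S
P(-26, -4*8) + 1944 = -(-544)*8 + 1944 = -136*(-32) + 1944 = 4352 + 1944 = 6296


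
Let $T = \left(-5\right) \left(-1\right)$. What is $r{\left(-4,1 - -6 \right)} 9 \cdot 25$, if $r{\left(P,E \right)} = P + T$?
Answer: $225$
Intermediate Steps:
$T = 5$
$r{\left(P,E \right)} = 5 + P$ ($r{\left(P,E \right)} = P + 5 = 5 + P$)
$r{\left(-4,1 - -6 \right)} 9 \cdot 25 = \left(5 - 4\right) 9 \cdot 25 = 1 \cdot 9 \cdot 25 = 9 \cdot 25 = 225$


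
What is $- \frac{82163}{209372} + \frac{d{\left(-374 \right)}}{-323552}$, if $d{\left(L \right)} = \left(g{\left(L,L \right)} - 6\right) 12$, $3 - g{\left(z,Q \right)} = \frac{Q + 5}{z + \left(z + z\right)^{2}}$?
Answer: $- \frac{54631250474563}{139253648007760} \approx -0.39231$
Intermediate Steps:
$g{\left(z,Q \right)} = 3 - \frac{5 + Q}{z + 4 z^{2}}$ ($g{\left(z,Q \right)} = 3 - \frac{Q + 5}{z + \left(z + z\right)^{2}} = 3 - \frac{5 + Q}{z + \left(2 z\right)^{2}} = 3 - \frac{5 + Q}{z + 4 z^{2}}$)
$d{\left(L \right)} = -72 + \frac{12 \left(-5 + 2 L + 12 L^{2}\right)}{L \left(1 + 4 L\right)}$ ($d{\left(L \right)} = \left(\frac{-5 - L + 3 L + 12 L^{2}}{L \left(1 + 4 L\right)} - 6\right) 12 = \left(\frac{-5 + 2 L + 12 L^{2}}{L \left(1 + 4 L\right)} - 6\right) 12 = \left(-6 + \frac{-5 + 2 L + 12 L^{2}}{L \left(1 + 4 L\right)}\right) 12 = -72 + \frac{12 \left(-5 + 2 L + 12 L^{2}\right)}{L \left(1 + 4 L\right)}$)
$- \frac{82163}{209372} + \frac{d{\left(-374 \right)}}{-323552} = - \frac{82163}{209372} + \frac{12 \frac{1}{-374} \frac{1}{1 + 4 \left(-374\right)} \left(-5 - 12 \left(-374\right)^{2} - -1496\right)}{-323552} = \left(-82163\right) \frac{1}{209372} + 12 \left(- \frac{1}{374}\right) \frac{1}{1 - 1496} \left(-5 - 1678512 + 1496\right) \left(- \frac{1}{323552}\right) = - \frac{82163}{209372} + 12 \left(- \frac{1}{374}\right) \frac{1}{-1495} \left(-5 - 1678512 + 1496\right) \left(- \frac{1}{323552}\right) = - \frac{82163}{209372} + 12 \left(- \frac{1}{374}\right) \left(- \frac{1}{1495}\right) \left(-1677021\right) \left(- \frac{1}{323552}\right) = - \frac{82163}{209372} - - \frac{5031063}{45226907440} = - \frac{82163}{209372} + \frac{5031063}{45226907440} = - \frac{54631250474563}{139253648007760}$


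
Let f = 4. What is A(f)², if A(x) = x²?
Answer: 256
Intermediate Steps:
A(f)² = (4²)² = 16² = 256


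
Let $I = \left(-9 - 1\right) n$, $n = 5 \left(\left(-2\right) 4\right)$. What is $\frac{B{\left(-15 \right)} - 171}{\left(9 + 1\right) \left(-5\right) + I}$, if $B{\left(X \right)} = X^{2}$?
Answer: $\frac{27}{175} \approx 0.15429$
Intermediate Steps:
$n = -40$ ($n = 5 \left(-8\right) = -40$)
$I = 400$ ($I = \left(-9 - 1\right) \left(-40\right) = \left(-10\right) \left(-40\right) = 400$)
$\frac{B{\left(-15 \right)} - 171}{\left(9 + 1\right) \left(-5\right) + I} = \frac{\left(-15\right)^{2} - 171}{\left(9 + 1\right) \left(-5\right) + 400} = \frac{225 - 171}{10 \left(-5\right) + 400} = \frac{54}{-50 + 400} = \frac{54}{350} = 54 \cdot \frac{1}{350} = \frac{27}{175}$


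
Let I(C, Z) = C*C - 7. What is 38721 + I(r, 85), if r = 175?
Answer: 69339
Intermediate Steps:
I(C, Z) = -7 + C**2 (I(C, Z) = C**2 - 7 = -7 + C**2)
38721 + I(r, 85) = 38721 + (-7 + 175**2) = 38721 + (-7 + 30625) = 38721 + 30618 = 69339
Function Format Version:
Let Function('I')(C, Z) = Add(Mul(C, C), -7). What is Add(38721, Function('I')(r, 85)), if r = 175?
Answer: 69339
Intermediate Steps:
Function('I')(C, Z) = Add(-7, Pow(C, 2)) (Function('I')(C, Z) = Add(Pow(C, 2), -7) = Add(-7, Pow(C, 2)))
Add(38721, Function('I')(r, 85)) = Add(38721, Add(-7, Pow(175, 2))) = Add(38721, Add(-7, 30625)) = Add(38721, 30618) = 69339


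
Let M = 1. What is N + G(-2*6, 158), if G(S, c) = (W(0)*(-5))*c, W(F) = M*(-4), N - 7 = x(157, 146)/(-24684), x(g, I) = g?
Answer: 78174071/24684 ≈ 3167.0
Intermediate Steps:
N = 172631/24684 (N = 7 + 157/(-24684) = 7 + 157*(-1/24684) = 7 - 157/24684 = 172631/24684 ≈ 6.9936)
W(F) = -4 (W(F) = 1*(-4) = -4)
G(S, c) = 20*c (G(S, c) = (-4*(-5))*c = 20*c)
N + G(-2*6, 158) = 172631/24684 + 20*158 = 172631/24684 + 3160 = 78174071/24684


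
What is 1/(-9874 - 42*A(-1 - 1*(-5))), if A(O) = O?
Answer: -1/10042 ≈ -9.9582e-5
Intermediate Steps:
1/(-9874 - 42*A(-1 - 1*(-5))) = 1/(-9874 - 42*(-1 - 1*(-5))) = 1/(-9874 - 42*(-1 + 5)) = 1/(-9874 - 42*4) = 1/(-9874 - 168) = 1/(-10042) = -1/10042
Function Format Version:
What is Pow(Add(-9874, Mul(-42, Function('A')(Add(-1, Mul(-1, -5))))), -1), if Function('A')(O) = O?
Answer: Rational(-1, 10042) ≈ -9.9582e-5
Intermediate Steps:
Pow(Add(-9874, Mul(-42, Function('A')(Add(-1, Mul(-1, -5))))), -1) = Pow(Add(-9874, Mul(-42, Add(-1, Mul(-1, -5)))), -1) = Pow(Add(-9874, Mul(-42, Add(-1, 5))), -1) = Pow(Add(-9874, Mul(-42, 4)), -1) = Pow(Add(-9874, -168), -1) = Pow(-10042, -1) = Rational(-1, 10042)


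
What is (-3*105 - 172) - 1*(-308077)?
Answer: 307590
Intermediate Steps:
(-3*105 - 172) - 1*(-308077) = (-315 - 172) + 308077 = -487 + 308077 = 307590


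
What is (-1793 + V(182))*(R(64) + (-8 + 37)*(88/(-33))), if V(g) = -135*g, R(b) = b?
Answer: 1054520/3 ≈ 3.5151e+5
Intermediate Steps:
(-1793 + V(182))*(R(64) + (-8 + 37)*(88/(-33))) = (-1793 - 135*182)*(64 + (-8 + 37)*(88/(-33))) = (-1793 - 24570)*(64 + 29*(88*(-1/33))) = -26363*(64 + 29*(-8/3)) = -26363*(64 - 232/3) = -26363*(-40/3) = 1054520/3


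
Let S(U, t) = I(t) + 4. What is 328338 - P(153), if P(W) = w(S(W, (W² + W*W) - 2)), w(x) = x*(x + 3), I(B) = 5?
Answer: 328230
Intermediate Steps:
S(U, t) = 9 (S(U, t) = 5 + 4 = 9)
w(x) = x*(3 + x)
P(W) = 108 (P(W) = 9*(3 + 9) = 9*12 = 108)
328338 - P(153) = 328338 - 1*108 = 328338 - 108 = 328230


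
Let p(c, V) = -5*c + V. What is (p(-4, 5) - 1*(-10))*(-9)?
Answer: -315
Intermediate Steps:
p(c, V) = V - 5*c
(p(-4, 5) - 1*(-10))*(-9) = ((5 - 5*(-4)) - 1*(-10))*(-9) = ((5 + 20) + 10)*(-9) = (25 + 10)*(-9) = 35*(-9) = -315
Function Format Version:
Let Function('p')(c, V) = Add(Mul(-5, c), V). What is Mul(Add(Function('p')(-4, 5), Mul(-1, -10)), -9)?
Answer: -315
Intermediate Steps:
Function('p')(c, V) = Add(V, Mul(-5, c))
Mul(Add(Function('p')(-4, 5), Mul(-1, -10)), -9) = Mul(Add(Add(5, Mul(-5, -4)), Mul(-1, -10)), -9) = Mul(Add(Add(5, 20), 10), -9) = Mul(Add(25, 10), -9) = Mul(35, -9) = -315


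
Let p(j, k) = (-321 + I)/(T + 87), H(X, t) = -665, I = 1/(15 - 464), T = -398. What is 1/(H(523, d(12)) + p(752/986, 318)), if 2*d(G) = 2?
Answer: -139639/92715805 ≈ -0.0015061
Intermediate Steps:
d(G) = 1 (d(G) = (½)*2 = 1)
I = -1/449 (I = 1/(-449) = -1/449 ≈ -0.0022272)
p(j, k) = 144130/139639 (p(j, k) = (-321 - 1/449)/(-398 + 87) = -144130/449/(-311) = -144130/449*(-1/311) = 144130/139639)
1/(H(523, d(12)) + p(752/986, 318)) = 1/(-665 + 144130/139639) = 1/(-92715805/139639) = -139639/92715805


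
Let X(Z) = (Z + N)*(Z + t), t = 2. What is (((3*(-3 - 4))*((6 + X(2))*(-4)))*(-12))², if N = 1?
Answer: 329204736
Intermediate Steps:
X(Z) = (1 + Z)*(2 + Z) (X(Z) = (Z + 1)*(Z + 2) = (1 + Z)*(2 + Z))
(((3*(-3 - 4))*((6 + X(2))*(-4)))*(-12))² = (((3*(-3 - 4))*((6 + (2 + 2² + 3*2))*(-4)))*(-12))² = (((3*(-7))*((6 + (2 + 4 + 6))*(-4)))*(-12))² = (-21*(6 + 12)*(-4)*(-12))² = (-378*(-4)*(-12))² = (-21*(-72)*(-12))² = (1512*(-12))² = (-18144)² = 329204736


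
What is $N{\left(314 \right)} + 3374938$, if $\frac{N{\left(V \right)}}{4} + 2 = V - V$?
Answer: $3374930$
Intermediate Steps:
$N{\left(V \right)} = -8$ ($N{\left(V \right)} = -8 + 4 \left(V - V\right) = -8 + 4 \cdot 0 = -8 + 0 = -8$)
$N{\left(314 \right)} + 3374938 = -8 + 3374938 = 3374930$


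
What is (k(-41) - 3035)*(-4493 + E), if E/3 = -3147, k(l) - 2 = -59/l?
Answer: 1731912596/41 ≈ 4.2242e+7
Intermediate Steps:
k(l) = 2 - 59/l
E = -9441 (E = 3*(-3147) = -9441)
(k(-41) - 3035)*(-4493 + E) = ((2 - 59/(-41)) - 3035)*(-4493 - 9441) = ((2 - 59*(-1/41)) - 3035)*(-13934) = ((2 + 59/41) - 3035)*(-13934) = (141/41 - 3035)*(-13934) = -124294/41*(-13934) = 1731912596/41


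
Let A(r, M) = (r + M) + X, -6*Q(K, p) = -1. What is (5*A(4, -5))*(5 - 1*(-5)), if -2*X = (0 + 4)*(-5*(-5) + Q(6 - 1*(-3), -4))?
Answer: -7700/3 ≈ -2566.7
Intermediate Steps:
Q(K, p) = ⅙ (Q(K, p) = -⅙*(-1) = ⅙)
X = -151/3 (X = -(0 + 4)*(-5*(-5) + ⅙)/2 = -2*(25 + ⅙) = -2*151/6 = -½*302/3 = -151/3 ≈ -50.333)
A(r, M) = -151/3 + M + r (A(r, M) = (r + M) - 151/3 = (M + r) - 151/3 = -151/3 + M + r)
(5*A(4, -5))*(5 - 1*(-5)) = (5*(-151/3 - 5 + 4))*(5 - 1*(-5)) = (5*(-154/3))*(5 + 5) = -770/3*10 = -7700/3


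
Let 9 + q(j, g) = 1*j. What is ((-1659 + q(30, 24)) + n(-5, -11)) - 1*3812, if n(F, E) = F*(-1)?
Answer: -5445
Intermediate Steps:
q(j, g) = -9 + j (q(j, g) = -9 + 1*j = -9 + j)
n(F, E) = -F
((-1659 + q(30, 24)) + n(-5, -11)) - 1*3812 = ((-1659 + (-9 + 30)) - 1*(-5)) - 1*3812 = ((-1659 + 21) + 5) - 3812 = (-1638 + 5) - 3812 = -1633 - 3812 = -5445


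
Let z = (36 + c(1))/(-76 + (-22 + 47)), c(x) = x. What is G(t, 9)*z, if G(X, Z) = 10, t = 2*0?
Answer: -370/51 ≈ -7.2549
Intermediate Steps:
t = 0
z = -37/51 (z = (36 + 1)/(-76 + (-22 + 47)) = 37/(-76 + 25) = 37/(-51) = 37*(-1/51) = -37/51 ≈ -0.72549)
G(t, 9)*z = 10*(-37/51) = -370/51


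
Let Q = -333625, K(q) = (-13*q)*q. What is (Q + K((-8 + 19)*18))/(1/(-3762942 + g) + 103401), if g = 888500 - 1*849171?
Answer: -3140037199801/385025307812 ≈ -8.1554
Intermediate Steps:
g = 39329 (g = 888500 - 849171 = 39329)
K(q) = -13*q**2
(Q + K((-8 + 19)*18))/(1/(-3762942 + g) + 103401) = (-333625 - 13*324*(-8 + 19)**2)/(1/(-3762942 + 39329) + 103401) = (-333625 - 13*(11*18)**2)/(1/(-3723613) + 103401) = (-333625 - 13*198**2)/(-1/3723613 + 103401) = (-333625 - 13*39204)/(385025307812/3723613) = (-333625 - 509652)*(3723613/385025307812) = -843277*3723613/385025307812 = -3140037199801/385025307812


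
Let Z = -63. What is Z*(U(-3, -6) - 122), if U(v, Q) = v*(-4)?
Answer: 6930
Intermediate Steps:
U(v, Q) = -4*v
Z*(U(-3, -6) - 122) = -63*(-4*(-3) - 122) = -63*(12 - 122) = -63*(-110) = 6930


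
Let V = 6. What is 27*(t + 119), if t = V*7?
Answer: 4347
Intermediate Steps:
t = 42 (t = 6*7 = 42)
27*(t + 119) = 27*(42 + 119) = 27*161 = 4347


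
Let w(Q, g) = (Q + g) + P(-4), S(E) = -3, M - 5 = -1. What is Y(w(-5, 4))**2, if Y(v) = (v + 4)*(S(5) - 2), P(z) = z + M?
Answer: 225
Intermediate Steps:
M = 4 (M = 5 - 1 = 4)
P(z) = 4 + z (P(z) = z + 4 = 4 + z)
w(Q, g) = Q + g (w(Q, g) = (Q + g) + (4 - 4) = (Q + g) + 0 = Q + g)
Y(v) = -20 - 5*v (Y(v) = (v + 4)*(-3 - 2) = (4 + v)*(-5) = -20 - 5*v)
Y(w(-5, 4))**2 = (-20 - 5*(-5 + 4))**2 = (-20 - 5*(-1))**2 = (-20 + 5)**2 = (-15)**2 = 225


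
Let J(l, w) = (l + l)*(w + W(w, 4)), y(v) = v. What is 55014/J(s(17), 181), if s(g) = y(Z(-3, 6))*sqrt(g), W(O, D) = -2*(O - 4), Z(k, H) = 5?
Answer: -159*sqrt(17)/85 ≈ -7.7126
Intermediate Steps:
W(O, D) = 8 - 2*O (W(O, D) = -2*(-4 + O) = 8 - 2*O)
s(g) = 5*sqrt(g)
J(l, w) = 2*l*(8 - w) (J(l, w) = (l + l)*(w + (8 - 2*w)) = (2*l)*(8 - w) = 2*l*(8 - w))
55014/J(s(17), 181) = 55014/((2*(5*sqrt(17))*(8 - 1*181))) = 55014/((2*(5*sqrt(17))*(8 - 181))) = 55014/((2*(5*sqrt(17))*(-173))) = 55014/((-1730*sqrt(17))) = 55014*(-sqrt(17)/29410) = -159*sqrt(17)/85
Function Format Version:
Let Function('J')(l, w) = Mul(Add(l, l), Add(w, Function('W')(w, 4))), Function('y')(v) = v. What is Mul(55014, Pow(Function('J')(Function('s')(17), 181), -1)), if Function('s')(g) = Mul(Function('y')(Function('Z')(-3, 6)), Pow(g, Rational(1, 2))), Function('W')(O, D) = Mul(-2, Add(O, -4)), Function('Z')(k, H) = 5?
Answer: Mul(Rational(-159, 85), Pow(17, Rational(1, 2))) ≈ -7.7126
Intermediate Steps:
Function('W')(O, D) = Add(8, Mul(-2, O)) (Function('W')(O, D) = Mul(-2, Add(-4, O)) = Add(8, Mul(-2, O)))
Function('s')(g) = Mul(5, Pow(g, Rational(1, 2)))
Function('J')(l, w) = Mul(2, l, Add(8, Mul(-1, w))) (Function('J')(l, w) = Mul(Add(l, l), Add(w, Add(8, Mul(-2, w)))) = Mul(Mul(2, l), Add(8, Mul(-1, w))) = Mul(2, l, Add(8, Mul(-1, w))))
Mul(55014, Pow(Function('J')(Function('s')(17), 181), -1)) = Mul(55014, Pow(Mul(2, Mul(5, Pow(17, Rational(1, 2))), Add(8, Mul(-1, 181))), -1)) = Mul(55014, Pow(Mul(2, Mul(5, Pow(17, Rational(1, 2))), Add(8, -181)), -1)) = Mul(55014, Pow(Mul(2, Mul(5, Pow(17, Rational(1, 2))), -173), -1)) = Mul(55014, Pow(Mul(-1730, Pow(17, Rational(1, 2))), -1)) = Mul(55014, Mul(Rational(-1, 29410), Pow(17, Rational(1, 2)))) = Mul(Rational(-159, 85), Pow(17, Rational(1, 2)))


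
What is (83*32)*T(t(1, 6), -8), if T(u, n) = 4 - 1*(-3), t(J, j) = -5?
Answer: 18592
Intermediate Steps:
T(u, n) = 7 (T(u, n) = 4 + 3 = 7)
(83*32)*T(t(1, 6), -8) = (83*32)*7 = 2656*7 = 18592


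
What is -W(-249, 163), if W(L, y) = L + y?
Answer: 86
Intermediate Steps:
-W(-249, 163) = -(-249 + 163) = -1*(-86) = 86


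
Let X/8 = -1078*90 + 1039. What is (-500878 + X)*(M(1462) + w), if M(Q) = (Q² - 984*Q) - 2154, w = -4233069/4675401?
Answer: -459174986006979982/519489 ≈ -8.8390e+11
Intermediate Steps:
w = -470341/519489 (w = -4233069*1/4675401 = -470341/519489 ≈ -0.90539)
X = -767848 (X = 8*(-1078*90 + 1039) = 8*(-97020 + 1039) = 8*(-95981) = -767848)
M(Q) = -2154 + Q² - 984*Q
(-500878 + X)*(M(1462) + w) = (-500878 - 767848)*((-2154 + 1462² - 984*1462) - 470341/519489) = -1268726*((-2154 + 2137444 - 1438608) - 470341/519489) = -1268726*(696682 - 470341/519489) = -1268726*361918165157/519489 = -459174986006979982/519489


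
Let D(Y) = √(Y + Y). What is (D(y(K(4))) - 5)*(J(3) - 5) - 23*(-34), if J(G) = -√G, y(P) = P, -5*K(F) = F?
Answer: 782 + (5 + √3)*(25 - 2*I*√10)/5 ≈ 815.66 - 8.5154*I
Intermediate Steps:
K(F) = -F/5
D(Y) = √2*√Y (D(Y) = √(2*Y) = √2*√Y)
(D(y(K(4))) - 5)*(J(3) - 5) - 23*(-34) = (√2*√(-⅕*4) - 5)*(-√3 - 5) - 23*(-34) = (√2*√(-⅘) - 5)*(-5 - √3) + 782 = (√2*(2*I*√5/5) - 5)*(-5 - √3) + 782 = (2*I*√10/5 - 5)*(-5 - √3) + 782 = (-5 + 2*I*√10/5)*(-5 - √3) + 782 = (-5 - √3)*(-5 + 2*I*√10/5) + 782 = 782 + (-5 - √3)*(-5 + 2*I*√10/5)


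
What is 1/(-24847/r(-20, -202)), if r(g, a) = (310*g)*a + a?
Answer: -1252198/24847 ≈ -50.396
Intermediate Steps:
r(g, a) = a + 310*a*g (r(g, a) = 310*a*g + a = a + 310*a*g)
1/(-24847/r(-20, -202)) = 1/(-24847*(-1/(202*(1 + 310*(-20))))) = 1/(-24847*(-1/(202*(1 - 6200)))) = 1/(-24847/((-202*(-6199)))) = 1/(-24847/1252198) = -1252198/24847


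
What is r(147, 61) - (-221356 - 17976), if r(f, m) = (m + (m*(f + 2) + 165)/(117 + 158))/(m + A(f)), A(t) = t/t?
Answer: 4080636629/17050 ≈ 2.3933e+5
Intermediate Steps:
A(t) = 1
r(f, m) = (⅗ + m + m*(2 + f)/275)/(1 + m) (r(f, m) = (m + (m*(f + 2) + 165)/(117 + 158))/(m + 1) = (m + (m*(2 + f) + 165)/275)/(1 + m) = (m + (165 + m*(2 + f))*(1/275))/(1 + m) = (m + (⅗ + m*(2 + f)/275))/(1 + m) = (⅗ + m + m*(2 + f)/275)/(1 + m))
r(147, 61) - (-221356 - 17976) = (165 + 277*61 + 147*61)/(275*(1 + 61)) - (-221356 - 17976) = (1/275)*(165 + 16897 + 8967)/62 - 1*(-239332) = (1/275)*(1/62)*26029 + 239332 = 26029/17050 + 239332 = 4080636629/17050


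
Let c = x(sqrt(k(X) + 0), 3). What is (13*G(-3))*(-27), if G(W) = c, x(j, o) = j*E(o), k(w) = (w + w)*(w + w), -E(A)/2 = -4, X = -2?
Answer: -11232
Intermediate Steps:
E(A) = 8 (E(A) = -2*(-4) = 8)
k(w) = 4*w**2 (k(w) = (2*w)*(2*w) = 4*w**2)
x(j, o) = 8*j (x(j, o) = j*8 = 8*j)
c = 32 (c = 8*sqrt(4*(-2)**2 + 0) = 8*sqrt(4*4 + 0) = 8*sqrt(16 + 0) = 8*sqrt(16) = 8*4 = 32)
G(W) = 32
(13*G(-3))*(-27) = (13*32)*(-27) = 416*(-27) = -11232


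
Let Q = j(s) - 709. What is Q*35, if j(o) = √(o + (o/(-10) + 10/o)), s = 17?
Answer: -24815 + 7*√459170/34 ≈ -24676.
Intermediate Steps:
j(o) = √(10/o + 9*o/10) (j(o) = √(o + (o*(-⅒) + 10/o)) = √(o + (-o/10 + 10/o)) = √(o + (10/o - o/10)) = √(10/o + 9*o/10))
Q = -709 + √459170/170 (Q = √(90*17 + 1000/17)/10 - 709 = √(1530 + 1000*(1/17))/10 - 709 = √(1530 + 1000/17)/10 - 709 = √(27010/17)/10 - 709 = (√459170/17)/10 - 709 = √459170/170 - 709 = -709 + √459170/170 ≈ -705.01)
Q*35 = (-709 + √459170/170)*35 = -24815 + 7*√459170/34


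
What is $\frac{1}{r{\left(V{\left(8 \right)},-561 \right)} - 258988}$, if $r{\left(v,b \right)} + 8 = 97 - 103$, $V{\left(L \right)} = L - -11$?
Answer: $- \frac{1}{259002} \approx -3.861 \cdot 10^{-6}$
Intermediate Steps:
$V{\left(L \right)} = 11 + L$ ($V{\left(L \right)} = L + 11 = 11 + L$)
$r{\left(v,b \right)} = -14$ ($r{\left(v,b \right)} = -8 + \left(97 - 103\right) = -8 - 6 = -14$)
$\frac{1}{r{\left(V{\left(8 \right)},-561 \right)} - 258988} = \frac{1}{-14 - 258988} = \frac{1}{-259002} = - \frac{1}{259002}$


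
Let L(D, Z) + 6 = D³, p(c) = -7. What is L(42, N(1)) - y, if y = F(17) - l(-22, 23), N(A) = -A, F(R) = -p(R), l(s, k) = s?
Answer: 74053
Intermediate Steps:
F(R) = 7 (F(R) = -1*(-7) = 7)
L(D, Z) = -6 + D³
y = 29 (y = 7 - 1*(-22) = 7 + 22 = 29)
L(42, N(1)) - y = (-6 + 42³) - 1*29 = (-6 + 74088) - 29 = 74082 - 29 = 74053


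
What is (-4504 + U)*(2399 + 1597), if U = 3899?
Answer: -2417580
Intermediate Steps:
(-4504 + U)*(2399 + 1597) = (-4504 + 3899)*(2399 + 1597) = -605*3996 = -2417580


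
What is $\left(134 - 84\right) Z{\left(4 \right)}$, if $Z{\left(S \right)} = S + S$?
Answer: $400$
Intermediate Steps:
$Z{\left(S \right)} = 2 S$
$\left(134 - 84\right) Z{\left(4 \right)} = \left(134 - 84\right) 2 \cdot 4 = 50 \cdot 8 = 400$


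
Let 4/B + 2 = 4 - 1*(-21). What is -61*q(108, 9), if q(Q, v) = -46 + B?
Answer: 64294/23 ≈ 2795.4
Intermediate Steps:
B = 4/23 (B = 4/(-2 + (4 - 1*(-21))) = 4/(-2 + (4 + 21)) = 4/(-2 + 25) = 4/23 ≈ 0.17391)
q(Q, v) = -1054/23 (q(Q, v) = -46 + 4/23 = -1054/23)
-61*q(108, 9) = -61*(-1054/23) = 64294/23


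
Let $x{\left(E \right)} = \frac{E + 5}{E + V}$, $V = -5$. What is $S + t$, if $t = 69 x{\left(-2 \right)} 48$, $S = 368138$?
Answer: $\frac{2567030}{7} \approx 3.6672 \cdot 10^{5}$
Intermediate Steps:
$x{\left(E \right)} = \frac{5 + E}{-5 + E}$ ($x{\left(E \right)} = \frac{E + 5}{E - 5} = \frac{5 + E}{-5 + E}$)
$t = - \frac{9936}{7}$ ($t = 69 \frac{5 - 2}{-5 - 2} \cdot 48 = 69 \frac{1}{-7} \cdot 3 \cdot 48 = 69 \left(\left(- \frac{1}{7}\right) 3\right) 48 = 69 \left(- \frac{3}{7}\right) 48 = \left(- \frac{207}{7}\right) 48 = - \frac{9936}{7} \approx -1419.4$)
$S + t = 368138 - \frac{9936}{7} = \frac{2567030}{7}$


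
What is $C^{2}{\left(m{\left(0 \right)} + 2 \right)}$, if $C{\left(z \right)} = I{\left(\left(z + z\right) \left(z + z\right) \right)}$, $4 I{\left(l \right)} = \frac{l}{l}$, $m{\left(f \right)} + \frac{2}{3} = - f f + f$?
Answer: $\frac{1}{16} \approx 0.0625$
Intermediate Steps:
$m{\left(f \right)} = - \frac{2}{3} + f - f^{2}$ ($m{\left(f \right)} = - \frac{2}{3} + \left(- f f + f\right) = - \frac{2}{3} - \left(f^{2} - f\right) = - \frac{2}{3} + f - f^{2}$)
$I{\left(l \right)} = \frac{1}{4}$ ($I{\left(l \right)} = \frac{l \frac{1}{l}}{4} = \frac{1}{4} \cdot 1 = \frac{1}{4}$)
$C{\left(z \right)} = \frac{1}{4}$
$C^{2}{\left(m{\left(0 \right)} + 2 \right)} = \left(\frac{1}{4}\right)^{2} = \frac{1}{16}$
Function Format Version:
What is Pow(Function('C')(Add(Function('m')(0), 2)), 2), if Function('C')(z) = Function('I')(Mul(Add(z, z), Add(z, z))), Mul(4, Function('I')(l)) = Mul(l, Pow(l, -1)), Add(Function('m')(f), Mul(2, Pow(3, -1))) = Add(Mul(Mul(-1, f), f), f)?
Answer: Rational(1, 16) ≈ 0.062500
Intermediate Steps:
Function('m')(f) = Add(Rational(-2, 3), f, Mul(-1, Pow(f, 2))) (Function('m')(f) = Add(Rational(-2, 3), Add(Mul(Mul(-1, f), f), f)) = Add(Rational(-2, 3), Add(Mul(-1, Pow(f, 2)), f)) = Add(Rational(-2, 3), Add(f, Mul(-1, Pow(f, 2)))) = Add(Rational(-2, 3), f, Mul(-1, Pow(f, 2))))
Function('I')(l) = Rational(1, 4) (Function('I')(l) = Mul(Rational(1, 4), Mul(l, Pow(l, -1))) = Mul(Rational(1, 4), 1) = Rational(1, 4))
Function('C')(z) = Rational(1, 4)
Pow(Function('C')(Add(Function('m')(0), 2)), 2) = Pow(Rational(1, 4), 2) = Rational(1, 16)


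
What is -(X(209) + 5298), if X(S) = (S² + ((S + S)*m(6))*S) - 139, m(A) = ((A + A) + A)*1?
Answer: -1621356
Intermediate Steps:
m(A) = 3*A (m(A) = (2*A + A)*1 = (3*A)*1 = 3*A)
X(S) = -139 + 37*S² (X(S) = (S² + ((S + S)*(3*6))*S) - 139 = (S² + ((2*S)*18)*S) - 139 = (S² + (36*S)*S) - 139 = (S² + 36*S²) - 139 = 37*S² - 139 = -139 + 37*S²)
-(X(209) + 5298) = -((-139 + 37*209²) + 5298) = -((-139 + 37*43681) + 5298) = -((-139 + 1616197) + 5298) = -(1616058 + 5298) = -1*1621356 = -1621356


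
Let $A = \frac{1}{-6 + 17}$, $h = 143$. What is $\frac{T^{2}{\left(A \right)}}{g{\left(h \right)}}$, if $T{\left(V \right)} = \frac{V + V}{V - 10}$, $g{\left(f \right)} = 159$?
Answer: $\frac{4}{1889079} \approx 2.1174 \cdot 10^{-6}$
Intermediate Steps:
$A = \frac{1}{11} \approx 0.090909$
$T{\left(V \right)} = \frac{2 V}{-10 + V}$
$\frac{T^{2}{\left(A \right)}}{g{\left(h \right)}} = \frac{\left(2 \cdot \frac{1}{11} \frac{1}{-10 + \frac{1}{11}}\right)^{2}}{159} = \left(2 \cdot \frac{1}{11} \frac{1}{- \frac{109}{11}}\right)^{2} \cdot \frac{1}{159} = \left(2 \cdot \frac{1}{11} \left(- \frac{11}{109}\right)\right)^{2} \cdot \frac{1}{159} = \left(- \frac{2}{109}\right)^{2} \cdot \frac{1}{159} = \frac{4}{11881} \cdot \frac{1}{159} = \frac{4}{1889079}$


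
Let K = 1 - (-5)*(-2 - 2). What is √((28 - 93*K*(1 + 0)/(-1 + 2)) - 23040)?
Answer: I*√21245 ≈ 145.76*I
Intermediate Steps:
K = -19 (K = 1 - (-5)*(-4) = 1 - 1*20 = 1 - 20 = -19)
√((28 - 93*K*(1 + 0)/(-1 + 2)) - 23040) = √((28 - (-1767)*(1 + 0)/(-1 + 2)) - 23040) = √((28 - (-1767)*1/1) - 23040) = √((28 - (-1767)*1*1) - 23040) = √((28 - (-1767)) - 23040) = √((28 - 93*(-19)) - 23040) = √((28 + 1767) - 23040) = √(1795 - 23040) = √(-21245) = I*√21245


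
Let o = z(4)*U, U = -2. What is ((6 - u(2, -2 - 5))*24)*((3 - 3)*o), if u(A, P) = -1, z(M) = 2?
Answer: 0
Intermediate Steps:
o = -4 (o = 2*(-2) = -4)
((6 - u(2, -2 - 5))*24)*((3 - 3)*o) = ((6 - 1*(-1))*24)*((3 - 3)*(-4)) = ((6 + 1)*24)*(0*(-4)) = (7*24)*0 = 168*0 = 0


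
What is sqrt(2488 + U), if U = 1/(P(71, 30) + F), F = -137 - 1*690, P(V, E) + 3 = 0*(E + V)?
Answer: sqrt(1713982370)/830 ≈ 49.880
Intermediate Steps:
P(V, E) = -3 (P(V, E) = -3 + 0*(E + V) = -3 + 0 = -3)
F = -827 (F = -137 - 690 = -827)
U = -1/830 (U = 1/(-3 - 827) = 1/(-830) = -1/830 ≈ -0.0012048)
sqrt(2488 + U) = sqrt(2488 - 1/830) = sqrt(2065039/830) = sqrt(1713982370)/830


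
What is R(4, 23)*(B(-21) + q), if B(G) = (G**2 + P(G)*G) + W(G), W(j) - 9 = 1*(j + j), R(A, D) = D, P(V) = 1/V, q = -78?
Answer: 7613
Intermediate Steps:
P(V) = 1/V
W(j) = 9 + 2*j (W(j) = 9 + 1*(j + j) = 9 + 1*(2*j) = 9 + 2*j)
B(G) = 10 + G**2 + 2*G (B(G) = (G**2 + G/G) + (9 + 2*G) = (G**2 + 1) + (9 + 2*G) = (1 + G**2) + (9 + 2*G) = 10 + G**2 + 2*G)
R(4, 23)*(B(-21) + q) = 23*((10 + (-21)**2 + 2*(-21)) - 78) = 23*((10 + 441 - 42) - 78) = 23*(409 - 78) = 23*331 = 7613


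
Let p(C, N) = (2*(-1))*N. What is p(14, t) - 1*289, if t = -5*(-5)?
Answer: -339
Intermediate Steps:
t = 25
p(C, N) = -2*N
p(14, t) - 1*289 = -2*25 - 1*289 = -50 - 289 = -339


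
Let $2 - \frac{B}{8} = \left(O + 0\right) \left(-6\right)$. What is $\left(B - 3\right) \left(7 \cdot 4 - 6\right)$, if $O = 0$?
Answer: $286$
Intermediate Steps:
$B = 16$ ($B = 16 - 8 \left(0 + 0\right) \left(-6\right) = 16 - 8 \cdot 0 \left(-6\right) = 16 - 0 = 16 + 0 = 16$)
$\left(B - 3\right) \left(7 \cdot 4 - 6\right) = \left(16 - 3\right) \left(7 \cdot 4 - 6\right) = 13 \left(28 - 6\right) = 13 \cdot 22 = 286$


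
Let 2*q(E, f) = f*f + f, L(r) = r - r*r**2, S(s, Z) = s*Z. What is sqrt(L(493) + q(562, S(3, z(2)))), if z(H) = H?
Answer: 3*I*sqrt(13313627) ≈ 10946.0*I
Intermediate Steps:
S(s, Z) = Z*s
L(r) = r - r**3
q(E, f) = f/2 + f**2/2 (q(E, f) = (f*f + f)/2 = (f**2 + f)/2 = (f + f**2)/2 = f/2 + f**2/2)
sqrt(L(493) + q(562, S(3, z(2)))) = sqrt((493 - 1*493**3) + (2*3)*(1 + 2*3)/2) = sqrt((493 - 1*119823157) + (1/2)*6*(1 + 6)) = sqrt((493 - 119823157) + (1/2)*6*7) = sqrt(-119822664 + 21) = sqrt(-119822643) = 3*I*sqrt(13313627)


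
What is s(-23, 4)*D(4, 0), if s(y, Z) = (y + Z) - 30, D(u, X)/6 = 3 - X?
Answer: -882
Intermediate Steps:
D(u, X) = 18 - 6*X (D(u, X) = 6*(3 - X) = 18 - 6*X)
s(y, Z) = -30 + Z + y (s(y, Z) = (Z + y) - 30 = -30 + Z + y)
s(-23, 4)*D(4, 0) = (-30 + 4 - 23)*(18 - 6*0) = -49*(18 + 0) = -49*18 = -882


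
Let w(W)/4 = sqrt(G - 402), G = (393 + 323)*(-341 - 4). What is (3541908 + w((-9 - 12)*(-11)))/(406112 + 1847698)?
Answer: 590318/375635 + 2*I*sqrt(247422)/1126905 ≈ 1.5715 + 0.0008828*I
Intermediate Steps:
G = -247020 (G = 716*(-345) = -247020)
w(W) = 4*I*sqrt(247422) (w(W) = 4*sqrt(-247020 - 402) = 4*sqrt(-247422) = 4*(I*sqrt(247422)) = 4*I*sqrt(247422))
(3541908 + w((-9 - 12)*(-11)))/(406112 + 1847698) = (3541908 + 4*I*sqrt(247422))/(406112 + 1847698) = (3541908 + 4*I*sqrt(247422))/2253810 = (3541908 + 4*I*sqrt(247422))*(1/2253810) = 590318/375635 + 2*I*sqrt(247422)/1126905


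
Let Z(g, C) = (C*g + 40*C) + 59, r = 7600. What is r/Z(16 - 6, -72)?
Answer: -7600/3541 ≈ -2.1463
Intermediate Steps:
Z(g, C) = 59 + 40*C + C*g (Z(g, C) = (40*C + C*g) + 59 = 59 + 40*C + C*g)
r/Z(16 - 6, -72) = 7600/(59 + 40*(-72) - 72*(16 - 6)) = 7600/(59 - 2880 - 72*10) = 7600/(59 - 2880 - 720) = 7600/(-3541) = 7600*(-1/3541) = -7600/3541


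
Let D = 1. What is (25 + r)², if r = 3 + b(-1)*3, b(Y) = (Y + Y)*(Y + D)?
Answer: 784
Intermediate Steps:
b(Y) = 2*Y*(1 + Y) (b(Y) = (Y + Y)*(Y + 1) = (2*Y)*(1 + Y) = 2*Y*(1 + Y))
r = 3 (r = 3 + (2*(-1)*(1 - 1))*3 = 3 + (2*(-1)*0)*3 = 3 + 0*3 = 3 + 0 = 3)
(25 + r)² = (25 + 3)² = 28² = 784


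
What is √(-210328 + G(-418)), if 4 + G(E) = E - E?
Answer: 2*I*√52583 ≈ 458.62*I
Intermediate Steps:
G(E) = -4 (G(E) = -4 + (E - E) = -4 + 0 = -4)
√(-210328 + G(-418)) = √(-210328 - 4) = √(-210332) = 2*I*√52583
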